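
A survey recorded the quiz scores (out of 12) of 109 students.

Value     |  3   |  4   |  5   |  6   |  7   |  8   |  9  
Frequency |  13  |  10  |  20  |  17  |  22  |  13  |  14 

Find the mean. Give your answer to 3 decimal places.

6.101

Values: 3, 4, 5, 6, 7, 8, 9
Σfx = 13×3 + 10×4 + 20×5 + 17×6 + 22×7 + 13×8 + 14×9 = 665
n = Σf = 109
Mean = 665 / 109 = 6.1009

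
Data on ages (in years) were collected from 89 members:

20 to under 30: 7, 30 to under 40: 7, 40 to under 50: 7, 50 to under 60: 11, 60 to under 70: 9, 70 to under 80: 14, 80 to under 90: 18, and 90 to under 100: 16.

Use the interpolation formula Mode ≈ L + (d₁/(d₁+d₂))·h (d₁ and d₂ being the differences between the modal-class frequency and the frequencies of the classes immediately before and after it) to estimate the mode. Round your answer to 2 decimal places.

86.67

Modal class: 80 to under 90 (highest frequency 18).
d₁ = 18 − 14 = 4, d₂ = 18 − 16 = 2
Mode ≈ 80 + (4/(4+2)) × 10 = 80 + 6.6667 = 86.6667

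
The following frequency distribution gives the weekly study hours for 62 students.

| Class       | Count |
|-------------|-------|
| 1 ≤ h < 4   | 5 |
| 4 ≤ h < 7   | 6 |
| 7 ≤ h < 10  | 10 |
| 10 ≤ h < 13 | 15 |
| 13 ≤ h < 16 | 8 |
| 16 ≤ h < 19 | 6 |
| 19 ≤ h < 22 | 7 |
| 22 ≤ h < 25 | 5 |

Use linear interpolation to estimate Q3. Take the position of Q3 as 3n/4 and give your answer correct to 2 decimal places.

Cumulative frequencies: 5, 11, 21, 36, 44, 50, 57, 62
n = 62; position = 3n/4 = 46.5.
This falls in the class 16 ≤ h < 19: L = 16, F = 44, f = 6, h = 3.
Upper quartile ≈ 16 + ((46.5 − 44) / 6) × 3 = 17.2500

17.25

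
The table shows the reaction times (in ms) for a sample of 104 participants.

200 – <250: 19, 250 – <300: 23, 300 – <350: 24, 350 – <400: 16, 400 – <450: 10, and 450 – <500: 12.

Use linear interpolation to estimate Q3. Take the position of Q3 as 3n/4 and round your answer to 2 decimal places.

387.50

Cumulative frequencies: 19, 42, 66, 82, 92, 104
n = 104; position = 3n/4 = 78.
This falls in the class 350 – <400: L = 350, F = 66, f = 16, h = 50.
Upper quartile ≈ 350 + ((78 − 66) / 16) × 50 = 387.5000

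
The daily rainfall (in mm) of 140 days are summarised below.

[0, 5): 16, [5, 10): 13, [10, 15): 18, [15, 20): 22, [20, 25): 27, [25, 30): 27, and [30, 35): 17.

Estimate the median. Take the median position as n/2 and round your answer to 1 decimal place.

Cumulative frequencies: 16, 29, 47, 69, 96, 123, 140
n = 140; position = n/2 = 70.
This falls in the class [20, 25): L = 20, F = 69, f = 27, h = 5.
Median ≈ 20 + ((70 − 69) / 27) × 5 = 20.1852

20.2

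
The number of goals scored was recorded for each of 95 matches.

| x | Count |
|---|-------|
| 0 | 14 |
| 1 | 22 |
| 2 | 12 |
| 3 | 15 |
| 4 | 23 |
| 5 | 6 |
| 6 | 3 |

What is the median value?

2

Cumulative frequencies: 14, 36, 48, 63, 86, 92, 95
n = 95, so the median is the value in position (n+1)/2 = 48.
Position 48 falls at value 2.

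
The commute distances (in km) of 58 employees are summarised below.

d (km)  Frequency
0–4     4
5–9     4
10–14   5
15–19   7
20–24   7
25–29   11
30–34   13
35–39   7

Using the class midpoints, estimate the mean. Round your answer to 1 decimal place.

Midpoints: 2, 7, 12, 17, 22, 27, 32, 37
Σfm = 4×2 + 4×7 + 5×12 + 7×17 + 7×22 + 11×27 + 13×32 + 7×37 = 1341
n = Σf = 58
Mean = 1341 / 58 = 23.1207

23.1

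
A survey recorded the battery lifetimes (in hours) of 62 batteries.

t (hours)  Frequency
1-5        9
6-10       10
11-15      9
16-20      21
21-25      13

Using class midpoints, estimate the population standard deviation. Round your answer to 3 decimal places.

Midpoints: 3, 8, 13, 18, 23
n = 62, Σfm = 901, mean = 14.5323
Σfm² = 15923
Σf(m − x̄)² = Σfm² − (Σfm)²/n = 15923 − 901²/62 = 2829.4355
Population variance = 2829.4355 / 62 = 45.6361
Standard deviation = √45.6361 = 6.7554

6.755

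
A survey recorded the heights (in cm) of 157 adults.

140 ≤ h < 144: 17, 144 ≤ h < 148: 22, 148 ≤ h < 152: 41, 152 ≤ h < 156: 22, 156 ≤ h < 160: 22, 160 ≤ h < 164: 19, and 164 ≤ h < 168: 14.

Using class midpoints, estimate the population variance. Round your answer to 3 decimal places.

50.817

Midpoints: 142, 146, 150, 154, 158, 162, 166
n = 157, Σfm = 24042, mean = 153.1338
Σfm² = 3689620
Σf(m − x̄)² = Σfm² − (Σfm)²/n = 3689620 − 24042²/157 = 7978.1911
Population variance = 7978.1911 / 157 = 50.8165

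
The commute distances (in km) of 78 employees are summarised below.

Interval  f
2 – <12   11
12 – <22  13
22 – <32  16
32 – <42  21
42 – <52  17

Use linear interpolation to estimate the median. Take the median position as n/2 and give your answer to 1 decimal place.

31.4

Cumulative frequencies: 11, 24, 40, 61, 78
n = 78; position = n/2 = 39.
This falls in the class 22 – <32: L = 22, F = 24, f = 16, h = 10.
Median ≈ 22 + ((39 − 24) / 16) × 10 = 31.3750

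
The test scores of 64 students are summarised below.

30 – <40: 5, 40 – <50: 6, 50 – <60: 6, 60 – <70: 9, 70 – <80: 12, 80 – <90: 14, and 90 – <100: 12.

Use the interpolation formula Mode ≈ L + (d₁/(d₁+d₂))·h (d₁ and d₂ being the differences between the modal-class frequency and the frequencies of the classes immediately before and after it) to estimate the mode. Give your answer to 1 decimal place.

85.0

Modal class: 80 – <90 (highest frequency 14).
d₁ = 14 − 12 = 2, d₂ = 14 − 12 = 2
Mode ≈ 80 + (2/(2+2)) × 10 = 80 + 5.0000 = 85.0000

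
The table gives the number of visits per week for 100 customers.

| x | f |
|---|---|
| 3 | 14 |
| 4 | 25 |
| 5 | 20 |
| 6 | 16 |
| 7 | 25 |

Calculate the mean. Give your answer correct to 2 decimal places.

5.13

Values: 3, 4, 5, 6, 7
Σfx = 14×3 + 25×4 + 20×5 + 16×6 + 25×7 = 513
n = Σf = 100
Mean = 513 / 100 = 5.1300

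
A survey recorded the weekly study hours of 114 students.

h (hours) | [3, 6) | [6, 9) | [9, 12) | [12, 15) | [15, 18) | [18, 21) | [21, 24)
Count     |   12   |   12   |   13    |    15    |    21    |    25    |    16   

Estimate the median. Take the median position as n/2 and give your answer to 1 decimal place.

Cumulative frequencies: 12, 24, 37, 52, 73, 98, 114
n = 114; position = n/2 = 57.
This falls in the class [15, 18): L = 15, F = 52, f = 21, h = 3.
Median ≈ 15 + ((57 − 52) / 21) × 3 = 15.7143

15.7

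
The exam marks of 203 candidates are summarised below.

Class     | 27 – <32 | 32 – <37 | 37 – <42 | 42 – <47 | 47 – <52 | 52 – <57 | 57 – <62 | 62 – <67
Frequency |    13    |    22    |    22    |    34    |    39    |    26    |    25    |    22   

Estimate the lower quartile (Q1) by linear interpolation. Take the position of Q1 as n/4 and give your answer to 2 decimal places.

40.58

Cumulative frequencies: 13, 35, 57, 91, 130, 156, 181, 203
n = 203; position = n/4 = 50.75.
This falls in the class 37 – <42: L = 37, F = 35, f = 22, h = 5.
Lower quartile ≈ 37 + ((50.75 − 35) / 22) × 5 = 40.5795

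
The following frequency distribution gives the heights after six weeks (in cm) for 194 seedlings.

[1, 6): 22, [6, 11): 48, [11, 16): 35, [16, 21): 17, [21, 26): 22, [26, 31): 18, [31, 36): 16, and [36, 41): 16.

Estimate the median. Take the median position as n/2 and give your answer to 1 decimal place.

14.9

Cumulative frequencies: 22, 70, 105, 122, 144, 162, 178, 194
n = 194; position = n/2 = 97.
This falls in the class [11, 16): L = 11, F = 70, f = 35, h = 5.
Median ≈ 11 + ((97 − 70) / 35) × 5 = 14.8571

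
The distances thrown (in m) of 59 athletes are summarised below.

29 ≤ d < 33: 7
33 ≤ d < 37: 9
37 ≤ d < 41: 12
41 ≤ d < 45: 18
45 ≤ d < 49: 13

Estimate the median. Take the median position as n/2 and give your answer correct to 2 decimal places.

Cumulative frequencies: 7, 16, 28, 46, 59
n = 59; position = n/2 = 29.5.
This falls in the class 41 ≤ d < 45: L = 41, F = 28, f = 18, h = 4.
Median ≈ 41 + ((29.5 − 28) / 18) × 4 = 41.3333

41.33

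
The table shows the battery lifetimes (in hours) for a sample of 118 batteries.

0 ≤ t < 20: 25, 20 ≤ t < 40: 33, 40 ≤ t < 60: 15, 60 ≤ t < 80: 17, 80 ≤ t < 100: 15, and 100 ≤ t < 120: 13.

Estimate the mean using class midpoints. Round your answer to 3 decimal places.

50.508

Midpoints: 10, 30, 50, 70, 90, 110
Σfm = 25×10 + 33×30 + 15×50 + 17×70 + 15×90 + 13×110 = 5960
n = Σf = 118
Mean = 5960 / 118 = 50.5085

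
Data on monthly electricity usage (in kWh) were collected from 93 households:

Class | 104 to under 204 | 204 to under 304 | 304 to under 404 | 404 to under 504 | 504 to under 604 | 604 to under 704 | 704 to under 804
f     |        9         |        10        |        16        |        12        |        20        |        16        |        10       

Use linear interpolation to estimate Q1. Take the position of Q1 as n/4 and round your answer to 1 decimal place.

Cumulative frequencies: 9, 19, 35, 47, 67, 83, 93
n = 93; position = n/4 = 23.25.
This falls in the class 304 to under 404: L = 304, F = 19, f = 16, h = 100.
Lower quartile ≈ 304 + ((23.25 − 19) / 16) × 100 = 330.5625

330.6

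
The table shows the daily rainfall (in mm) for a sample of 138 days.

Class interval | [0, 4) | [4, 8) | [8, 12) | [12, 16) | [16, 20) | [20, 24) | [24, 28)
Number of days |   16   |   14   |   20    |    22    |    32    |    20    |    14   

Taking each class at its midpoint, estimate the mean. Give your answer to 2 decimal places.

14.52

Midpoints: 2, 6, 10, 14, 18, 22, 26
Σfm = 16×2 + 14×6 + 20×10 + 22×14 + 32×18 + 20×22 + 14×26 = 2004
n = Σf = 138
Mean = 2004 / 138 = 14.5217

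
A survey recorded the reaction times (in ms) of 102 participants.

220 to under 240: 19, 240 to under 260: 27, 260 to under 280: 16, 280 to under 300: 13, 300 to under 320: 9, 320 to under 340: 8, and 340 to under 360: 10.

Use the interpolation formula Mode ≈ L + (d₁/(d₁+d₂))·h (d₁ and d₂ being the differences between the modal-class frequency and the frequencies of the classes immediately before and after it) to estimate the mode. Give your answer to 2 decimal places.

Modal class: 240 to under 260 (highest frequency 27).
d₁ = 27 − 19 = 8, d₂ = 27 − 16 = 11
Mode ≈ 240 + (8/(8+11)) × 20 = 240 + 8.4211 = 248.4211

248.42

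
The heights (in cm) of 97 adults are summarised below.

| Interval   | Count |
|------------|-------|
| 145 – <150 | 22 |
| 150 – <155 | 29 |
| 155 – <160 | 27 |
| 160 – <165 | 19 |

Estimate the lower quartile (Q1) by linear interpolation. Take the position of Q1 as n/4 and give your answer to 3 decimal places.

150.388

Cumulative frequencies: 22, 51, 78, 97
n = 97; position = n/4 = 24.25.
This falls in the class 150 – <155: L = 150, F = 22, f = 29, h = 5.
Lower quartile ≈ 150 + ((24.25 − 22) / 29) × 5 = 150.3879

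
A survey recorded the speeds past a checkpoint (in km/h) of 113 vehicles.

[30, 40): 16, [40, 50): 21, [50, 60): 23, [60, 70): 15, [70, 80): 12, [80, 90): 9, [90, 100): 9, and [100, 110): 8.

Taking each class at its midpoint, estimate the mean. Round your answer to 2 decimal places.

62.88

Midpoints: 35, 45, 55, 65, 75, 85, 95, 105
Σfm = 16×35 + 21×45 + 23×55 + 15×65 + 12×75 + 9×85 + 9×95 + 8×105 = 7105
n = Σf = 113
Mean = 7105 / 113 = 62.8761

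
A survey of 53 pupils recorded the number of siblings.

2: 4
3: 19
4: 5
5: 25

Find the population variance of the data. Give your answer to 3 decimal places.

Values: 2, 3, 4, 5
n = 53, Σfx = 210, mean = 3.9623
Σfx² = 892
Σf(x − x̄)² = Σfx² − (Σfx)²/n = 892 − 210²/53 = 59.9245
Population variance = 59.9245 / 53 = 1.1307

1.131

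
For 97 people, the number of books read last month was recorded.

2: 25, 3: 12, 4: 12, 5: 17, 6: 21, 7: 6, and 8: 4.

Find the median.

4

Cumulative frequencies: 25, 37, 49, 66, 87, 93, 97
n = 97, so the median is the value in position (n+1)/2 = 49.
Position 49 falls at value 4.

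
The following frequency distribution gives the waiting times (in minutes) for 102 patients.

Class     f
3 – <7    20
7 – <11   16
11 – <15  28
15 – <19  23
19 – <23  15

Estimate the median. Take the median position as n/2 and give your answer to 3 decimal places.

Cumulative frequencies: 20, 36, 64, 87, 102
n = 102; position = n/2 = 51.
This falls in the class 11 – <15: L = 11, F = 36, f = 28, h = 4.
Median ≈ 11 + ((51 − 36) / 28) × 4 = 13.1429

13.143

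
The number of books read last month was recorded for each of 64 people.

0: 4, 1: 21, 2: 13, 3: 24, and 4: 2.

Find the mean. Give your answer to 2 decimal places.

1.98

Values: 0, 1, 2, 3, 4
Σfx = 4×0 + 21×1 + 13×2 + 24×3 + 2×4 = 127
n = Σf = 64
Mean = 127 / 64 = 1.9844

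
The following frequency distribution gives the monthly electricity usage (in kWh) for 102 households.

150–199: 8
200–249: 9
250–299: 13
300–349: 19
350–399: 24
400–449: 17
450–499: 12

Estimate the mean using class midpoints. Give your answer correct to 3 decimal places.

Midpoints: 174.5, 224.5, 274.5, 324.5, 374.5, 424.5, 474.5
Σfm = 8×174.5 + 9×224.5 + 13×274.5 + 19×324.5 + 24×374.5 + 17×424.5 + 12×474.5 = 35049
n = Σf = 102
Mean = 35049 / 102 = 343.6176

343.618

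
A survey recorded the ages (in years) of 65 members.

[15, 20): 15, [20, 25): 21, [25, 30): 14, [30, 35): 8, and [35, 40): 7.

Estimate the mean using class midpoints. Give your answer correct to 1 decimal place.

Midpoints: 17.5, 22.5, 27.5, 32.5, 37.5
Σfm = 15×17.5 + 21×22.5 + 14×27.5 + 8×32.5 + 7×37.5 = 1642.5
n = Σf = 65
Mean = 1642.5 / 65 = 25.2692

25.3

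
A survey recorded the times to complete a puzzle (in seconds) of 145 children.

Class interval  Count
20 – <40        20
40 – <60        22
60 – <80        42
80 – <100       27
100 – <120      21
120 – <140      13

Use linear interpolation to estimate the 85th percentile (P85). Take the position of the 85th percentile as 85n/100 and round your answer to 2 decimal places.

111.67

Cumulative frequencies: 20, 42, 84, 111, 132, 145
n = 145; position = 85n/100 = 123.25.
This falls in the class 100 – <120: L = 100, F = 111, f = 21, h = 20.
85th percentile ≈ 100 + ((123.25 − 111) / 21) × 20 = 111.6667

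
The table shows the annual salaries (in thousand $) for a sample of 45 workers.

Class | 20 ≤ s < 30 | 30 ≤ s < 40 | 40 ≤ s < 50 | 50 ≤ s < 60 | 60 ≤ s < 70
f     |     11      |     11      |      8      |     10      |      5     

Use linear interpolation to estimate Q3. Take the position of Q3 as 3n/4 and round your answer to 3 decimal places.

Cumulative frequencies: 11, 22, 30, 40, 45
n = 45; position = 3n/4 = 33.75.
This falls in the class 50 ≤ s < 60: L = 50, F = 30, f = 10, h = 10.
Upper quartile ≈ 50 + ((33.75 − 30) / 10) × 10 = 53.7500

53.750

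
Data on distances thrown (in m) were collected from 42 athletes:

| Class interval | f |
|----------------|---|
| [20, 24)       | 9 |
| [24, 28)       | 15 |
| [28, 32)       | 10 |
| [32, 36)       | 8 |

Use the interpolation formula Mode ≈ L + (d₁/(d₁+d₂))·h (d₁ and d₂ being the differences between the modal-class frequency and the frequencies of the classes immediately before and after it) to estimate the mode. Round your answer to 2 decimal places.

Modal class: [24, 28) (highest frequency 15).
d₁ = 15 − 9 = 6, d₂ = 15 − 10 = 5
Mode ≈ 24 + (6/(6+5)) × 4 = 24 + 2.1818 = 26.1818

26.18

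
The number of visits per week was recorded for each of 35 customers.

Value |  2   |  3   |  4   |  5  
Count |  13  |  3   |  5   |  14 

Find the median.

4

Cumulative frequencies: 13, 16, 21, 35
n = 35, so the median is the value in position (n+1)/2 = 18.
Position 18 falls at value 4.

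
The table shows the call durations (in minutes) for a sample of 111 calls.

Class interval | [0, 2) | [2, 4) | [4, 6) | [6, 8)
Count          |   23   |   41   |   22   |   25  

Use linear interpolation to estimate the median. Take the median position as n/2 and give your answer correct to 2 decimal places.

Cumulative frequencies: 23, 64, 86, 111
n = 111; position = n/2 = 55.5.
This falls in the class [2, 4): L = 2, F = 23, f = 41, h = 2.
Median ≈ 2 + ((55.5 − 23) / 41) × 2 = 3.5854

3.59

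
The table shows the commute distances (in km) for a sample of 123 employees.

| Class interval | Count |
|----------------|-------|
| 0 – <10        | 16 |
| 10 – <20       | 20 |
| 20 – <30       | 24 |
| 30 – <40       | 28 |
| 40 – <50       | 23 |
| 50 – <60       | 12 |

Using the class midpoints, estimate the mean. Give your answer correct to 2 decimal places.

Midpoints: 5, 15, 25, 35, 45, 55
Σfm = 16×5 + 20×15 + 24×25 + 28×35 + 23×45 + 12×55 = 3655
n = Σf = 123
Mean = 3655 / 123 = 29.7154

29.72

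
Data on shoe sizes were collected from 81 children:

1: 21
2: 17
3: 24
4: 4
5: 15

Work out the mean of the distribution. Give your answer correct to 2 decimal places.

Values: 1, 2, 3, 4, 5
Σfx = 21×1 + 17×2 + 24×3 + 4×4 + 15×5 = 218
n = Σf = 81
Mean = 218 / 81 = 2.6914

2.69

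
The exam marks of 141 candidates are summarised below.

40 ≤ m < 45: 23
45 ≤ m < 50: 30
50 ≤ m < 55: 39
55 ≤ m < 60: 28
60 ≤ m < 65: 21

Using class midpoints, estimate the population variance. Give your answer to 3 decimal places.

Midpoints: 42.5, 47.5, 52.5, 57.5, 62.5
n = 141, Σfm = 7372.5, mean = 52.2872
Σfm² = 391331.25
Σf(m − x̄)² = Σfm² − (Σfm)²/n = 391331.25 − 7372.5²/141 = 5843.6170
Population variance = 5843.6170 / 141 = 41.4441

41.444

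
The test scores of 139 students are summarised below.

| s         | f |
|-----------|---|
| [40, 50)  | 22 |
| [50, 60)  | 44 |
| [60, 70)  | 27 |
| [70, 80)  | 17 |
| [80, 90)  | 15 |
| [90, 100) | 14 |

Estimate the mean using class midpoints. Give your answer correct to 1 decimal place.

Midpoints: 45, 55, 65, 75, 85, 95
Σfm = 22×45 + 44×55 + 27×65 + 17×75 + 15×85 + 14×95 = 9045
n = Σf = 139
Mean = 9045 / 139 = 65.0719

65.1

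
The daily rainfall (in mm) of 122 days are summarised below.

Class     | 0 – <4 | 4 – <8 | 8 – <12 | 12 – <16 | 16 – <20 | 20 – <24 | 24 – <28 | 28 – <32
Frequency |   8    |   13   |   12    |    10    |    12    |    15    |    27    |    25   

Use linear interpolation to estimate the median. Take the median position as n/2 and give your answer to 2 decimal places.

Cumulative frequencies: 8, 21, 33, 43, 55, 70, 97, 122
n = 122; position = n/2 = 61.
This falls in the class 20 – <24: L = 20, F = 55, f = 15, h = 4.
Median ≈ 20 + ((61 − 55) / 15) × 4 = 21.6000

21.60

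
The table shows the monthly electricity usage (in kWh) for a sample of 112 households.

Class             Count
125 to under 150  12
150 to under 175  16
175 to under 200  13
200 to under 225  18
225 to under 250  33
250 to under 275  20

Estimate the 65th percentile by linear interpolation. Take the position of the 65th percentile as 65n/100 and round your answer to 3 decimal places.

Cumulative frequencies: 12, 28, 41, 59, 92, 112
n = 112; position = 65n/100 = 72.8.
This falls in the class 225 to under 250: L = 225, F = 59, f = 33, h = 25.
65th percentile ≈ 225 + ((72.8 − 59) / 33) × 25 = 235.4545

235.455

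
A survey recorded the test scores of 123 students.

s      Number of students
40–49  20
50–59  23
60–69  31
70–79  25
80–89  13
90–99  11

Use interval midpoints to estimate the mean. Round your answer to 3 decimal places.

66.207

Midpoints: 44.5, 54.5, 64.5, 74.5, 84.5, 94.5
Σfm = 20×44.5 + 23×54.5 + 31×64.5 + 25×74.5 + 13×84.5 + 11×94.5 = 8143.5
n = Σf = 123
Mean = 8143.5 / 123 = 66.2073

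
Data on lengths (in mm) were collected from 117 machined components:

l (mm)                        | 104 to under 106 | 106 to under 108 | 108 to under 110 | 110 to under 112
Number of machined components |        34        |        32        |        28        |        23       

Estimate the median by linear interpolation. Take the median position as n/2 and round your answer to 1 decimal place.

107.5

Cumulative frequencies: 34, 66, 94, 117
n = 117; position = n/2 = 58.5.
This falls in the class 106 to under 108: L = 106, F = 34, f = 32, h = 2.
Median ≈ 106 + ((58.5 − 34) / 32) × 2 = 107.5312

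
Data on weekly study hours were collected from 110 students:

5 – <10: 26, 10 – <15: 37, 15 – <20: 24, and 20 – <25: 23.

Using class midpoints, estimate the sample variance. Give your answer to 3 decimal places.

28.532

Midpoints: 7.5, 12.5, 17.5, 22.5
n = 110, Σfm = 1595, mean = 14.5000
Σfm² = 26237.5
Σf(m − x̄)² = Σfm² − (Σfm)²/n = 26237.5 − 1595²/110 = 3110.0000
Sample variance = 3110.0000 / 109 = 28.5321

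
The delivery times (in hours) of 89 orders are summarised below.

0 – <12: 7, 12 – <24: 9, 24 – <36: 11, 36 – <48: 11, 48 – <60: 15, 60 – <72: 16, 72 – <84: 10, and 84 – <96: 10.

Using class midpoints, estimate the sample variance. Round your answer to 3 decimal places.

Midpoints: 6, 18, 30, 42, 54, 66, 78, 90
n = 89, Σfm = 4542, mean = 51.0337
Σfm² = 287748
Σf(m − x̄)² = Σfm² − (Σfm)²/n = 287748 − 4542²/89 = 55952.8989
Sample variance = 55952.8989 / 88 = 635.8284

635.828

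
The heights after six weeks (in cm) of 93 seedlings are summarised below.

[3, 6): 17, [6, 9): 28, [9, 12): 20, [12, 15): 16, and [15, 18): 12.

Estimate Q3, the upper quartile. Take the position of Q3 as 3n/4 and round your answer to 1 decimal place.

Cumulative frequencies: 17, 45, 65, 81, 93
n = 93; position = 3n/4 = 69.75.
This falls in the class [12, 15): L = 12, F = 65, f = 16, h = 3.
Upper quartile ≈ 12 + ((69.75 − 65) / 16) × 3 = 12.8906

12.9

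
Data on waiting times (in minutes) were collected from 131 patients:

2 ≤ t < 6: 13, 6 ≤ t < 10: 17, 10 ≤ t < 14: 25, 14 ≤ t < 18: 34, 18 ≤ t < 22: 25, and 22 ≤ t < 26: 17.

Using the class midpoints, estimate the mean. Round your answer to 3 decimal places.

14.809

Midpoints: 4, 8, 12, 16, 20, 24
Σfm = 13×4 + 17×8 + 25×12 + 34×16 + 25×20 + 17×24 = 1940
n = Σf = 131
Mean = 1940 / 131 = 14.8092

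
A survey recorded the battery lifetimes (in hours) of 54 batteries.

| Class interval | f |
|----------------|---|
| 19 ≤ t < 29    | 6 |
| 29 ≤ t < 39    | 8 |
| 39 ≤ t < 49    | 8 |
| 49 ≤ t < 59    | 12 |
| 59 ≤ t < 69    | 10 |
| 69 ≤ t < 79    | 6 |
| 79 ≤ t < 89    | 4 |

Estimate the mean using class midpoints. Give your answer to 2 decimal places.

Midpoints: 24, 34, 44, 54, 64, 74, 84
Σfm = 6×24 + 8×34 + 8×44 + 12×54 + 10×64 + 6×74 + 4×84 = 2836
n = Σf = 54
Mean = 2836 / 54 = 52.5185

52.52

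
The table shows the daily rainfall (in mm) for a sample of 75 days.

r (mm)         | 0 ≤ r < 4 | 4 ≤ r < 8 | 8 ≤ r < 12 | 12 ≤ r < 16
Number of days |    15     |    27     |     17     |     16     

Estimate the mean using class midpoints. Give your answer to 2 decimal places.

7.81

Midpoints: 2, 6, 10, 14
Σfm = 15×2 + 27×6 + 17×10 + 16×14 = 586
n = Σf = 75
Mean = 586 / 75 = 7.8133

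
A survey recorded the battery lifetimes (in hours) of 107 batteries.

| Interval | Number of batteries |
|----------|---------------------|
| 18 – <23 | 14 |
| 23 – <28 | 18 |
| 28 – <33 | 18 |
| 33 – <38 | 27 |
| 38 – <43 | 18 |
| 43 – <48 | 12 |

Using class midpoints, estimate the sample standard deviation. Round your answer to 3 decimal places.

Midpoints: 20.5, 25.5, 30.5, 35.5, 40.5, 45.5
n = 107, Σfm = 3528.5, mean = 32.9766
Σfm² = 122726.75
Σf(m − x̄)² = Σfm² − (Σfm)²/n = 122726.75 − 3528.5²/107 = 6368.6916
Sample variance = 6368.6916 / 106 = 60.0820
Standard deviation = √60.0820 = 7.7513

7.751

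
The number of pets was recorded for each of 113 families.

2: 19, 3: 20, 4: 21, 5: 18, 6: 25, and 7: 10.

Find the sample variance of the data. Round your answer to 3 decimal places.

2.588

Values: 2, 3, 4, 5, 6, 7
n = 113, Σfx = 492, mean = 4.3540
Σfx² = 2432
Σf(x − x̄)² = Σfx² − (Σfx)²/n = 2432 − 492²/113 = 289.8407
Sample variance = 289.8407 / 112 = 2.5879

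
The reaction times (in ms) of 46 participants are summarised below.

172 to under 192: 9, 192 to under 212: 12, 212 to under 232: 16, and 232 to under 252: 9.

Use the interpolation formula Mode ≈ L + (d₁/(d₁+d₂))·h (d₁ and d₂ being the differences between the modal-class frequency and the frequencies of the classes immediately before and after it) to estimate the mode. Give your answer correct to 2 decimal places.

Modal class: 212 to under 232 (highest frequency 16).
d₁ = 16 − 12 = 4, d₂ = 16 − 9 = 7
Mode ≈ 212 + (4/(4+7)) × 20 = 212 + 7.2727 = 219.2727

219.27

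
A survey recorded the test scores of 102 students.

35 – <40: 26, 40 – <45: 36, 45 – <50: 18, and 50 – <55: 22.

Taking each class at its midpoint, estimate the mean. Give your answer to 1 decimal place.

44.3

Midpoints: 37.5, 42.5, 47.5, 52.5
Σfm = 26×37.5 + 36×42.5 + 18×47.5 + 22×52.5 = 4515
n = Σf = 102
Mean = 4515 / 102 = 44.2647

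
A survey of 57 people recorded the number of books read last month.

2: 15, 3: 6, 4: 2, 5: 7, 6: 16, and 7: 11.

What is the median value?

5

Cumulative frequencies: 15, 21, 23, 30, 46, 57
n = 57, so the median is the value in position (n+1)/2 = 29.
Position 29 falls at value 5.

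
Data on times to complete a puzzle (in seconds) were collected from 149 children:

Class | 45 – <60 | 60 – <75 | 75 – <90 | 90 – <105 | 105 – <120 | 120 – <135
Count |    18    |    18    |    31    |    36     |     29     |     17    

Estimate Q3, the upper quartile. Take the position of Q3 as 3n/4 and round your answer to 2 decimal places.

Cumulative frequencies: 18, 36, 67, 103, 132, 149
n = 149; position = 3n/4 = 111.75.
This falls in the class 105 – <120: L = 105, F = 103, f = 29, h = 15.
Upper quartile ≈ 105 + ((111.75 − 103) / 29) × 15 = 109.5259

109.53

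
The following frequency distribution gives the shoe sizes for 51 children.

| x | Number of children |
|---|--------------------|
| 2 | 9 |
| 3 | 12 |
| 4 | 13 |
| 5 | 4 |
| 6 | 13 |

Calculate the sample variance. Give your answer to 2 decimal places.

2.08

Values: 2, 3, 4, 5, 6
n = 51, Σfx = 204, mean = 4.0000
Σfx² = 920
Σf(x − x̄)² = Σfx² − (Σfx)²/n = 920 − 204²/51 = 104.0000
Sample variance = 104.0000 / 50 = 2.0800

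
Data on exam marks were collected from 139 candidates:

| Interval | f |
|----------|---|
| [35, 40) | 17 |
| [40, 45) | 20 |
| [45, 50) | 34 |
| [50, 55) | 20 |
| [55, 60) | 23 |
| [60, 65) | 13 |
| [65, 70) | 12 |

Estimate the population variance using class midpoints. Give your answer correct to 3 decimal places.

Midpoints: 37.5, 42.5, 47.5, 52.5, 57.5, 62.5, 67.5
n = 139, Σfm = 7097.5, mean = 51.0612
Σfm² = 373368.75
Σf(m − x̄)² = Σfm² − (Σfm)²/n = 373368.75 − 7097.5²/139 = 10962.2302
Population variance = 10962.2302 / 139 = 78.8650

78.865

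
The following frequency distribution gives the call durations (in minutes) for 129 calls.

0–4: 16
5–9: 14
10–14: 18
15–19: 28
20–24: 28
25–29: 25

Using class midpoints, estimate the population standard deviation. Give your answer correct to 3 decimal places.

Midpoints: 2, 7, 12, 17, 22, 27
n = 129, Σfm = 2113, mean = 16.3798
Σfm² = 43211
Σf(m − x̄)² = Σfm² − (Σfm)²/n = 43211 − 2113²/129 = 8600.3876
Population variance = 8600.3876 / 129 = 66.6697
Standard deviation = √66.6697 = 8.1651

8.165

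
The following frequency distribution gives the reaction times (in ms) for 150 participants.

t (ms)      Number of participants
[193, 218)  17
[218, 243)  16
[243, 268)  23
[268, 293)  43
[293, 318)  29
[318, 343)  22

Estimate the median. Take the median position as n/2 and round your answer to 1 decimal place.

Cumulative frequencies: 17, 33, 56, 99, 128, 150
n = 150; position = n/2 = 75.
This falls in the class [268, 293): L = 268, F = 56, f = 43, h = 25.
Median ≈ 268 + ((75 − 56) / 43) × 25 = 279.0465

279.0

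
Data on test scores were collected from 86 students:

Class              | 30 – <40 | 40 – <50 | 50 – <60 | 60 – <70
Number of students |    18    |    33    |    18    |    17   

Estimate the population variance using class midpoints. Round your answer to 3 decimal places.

Midpoints: 35, 45, 55, 65
n = 86, Σfm = 4210, mean = 48.9535
Σfm² = 215150
Σf(m − x̄)² = Σfm² − (Σfm)²/n = 215150 − 4210²/86 = 9055.8140
Population variance = 9055.8140 / 86 = 105.3002

105.300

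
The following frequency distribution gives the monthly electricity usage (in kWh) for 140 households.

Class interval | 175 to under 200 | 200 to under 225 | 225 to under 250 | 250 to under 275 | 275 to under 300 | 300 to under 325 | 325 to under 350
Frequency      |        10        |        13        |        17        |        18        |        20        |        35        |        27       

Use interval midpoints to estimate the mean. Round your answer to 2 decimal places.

280.00

Midpoints: 187.5, 212.5, 237.5, 262.5, 287.5, 312.5, 337.5
Σfm = 10×187.5 + 13×212.5 + 17×237.5 + 18×262.5 + 20×287.5 + 35×312.5 + 27×337.5 = 39200
n = Σf = 140
Mean = 39200 / 140 = 280.0000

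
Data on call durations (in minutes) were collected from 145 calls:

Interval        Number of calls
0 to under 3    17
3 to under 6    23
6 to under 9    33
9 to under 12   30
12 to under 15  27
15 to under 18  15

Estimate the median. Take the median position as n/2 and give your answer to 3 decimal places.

8.955

Cumulative frequencies: 17, 40, 73, 103, 130, 145
n = 145; position = n/2 = 72.5.
This falls in the class 6 to under 9: L = 6, F = 40, f = 33, h = 3.
Median ≈ 6 + ((72.5 − 40) / 33) × 3 = 8.9545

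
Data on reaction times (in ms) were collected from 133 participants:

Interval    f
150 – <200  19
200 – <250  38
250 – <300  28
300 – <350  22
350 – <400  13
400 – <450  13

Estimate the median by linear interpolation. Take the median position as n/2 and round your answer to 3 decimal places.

266.964

Cumulative frequencies: 19, 57, 85, 107, 120, 133
n = 133; position = n/2 = 66.5.
This falls in the class 250 – <300: L = 250, F = 57, f = 28, h = 50.
Median ≈ 250 + ((66.5 − 57) / 28) × 50 = 266.9643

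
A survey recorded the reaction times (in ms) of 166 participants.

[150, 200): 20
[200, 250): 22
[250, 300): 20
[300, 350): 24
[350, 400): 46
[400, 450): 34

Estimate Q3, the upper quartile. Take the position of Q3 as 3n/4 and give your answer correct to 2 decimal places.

391.85

Cumulative frequencies: 20, 42, 62, 86, 132, 166
n = 166; position = 3n/4 = 124.5.
This falls in the class [350, 400): L = 350, F = 86, f = 46, h = 50.
Upper quartile ≈ 350 + ((124.5 − 86) / 46) × 50 = 391.8478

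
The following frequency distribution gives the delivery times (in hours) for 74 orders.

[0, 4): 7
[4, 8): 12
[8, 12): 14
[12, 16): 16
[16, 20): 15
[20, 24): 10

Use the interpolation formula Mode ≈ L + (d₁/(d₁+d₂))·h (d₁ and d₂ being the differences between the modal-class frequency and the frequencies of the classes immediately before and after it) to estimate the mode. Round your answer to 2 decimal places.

14.67

Modal class: [12, 16) (highest frequency 16).
d₁ = 16 − 14 = 2, d₂ = 16 − 15 = 1
Mode ≈ 12 + (2/(2+1)) × 4 = 12 + 2.6667 = 14.6667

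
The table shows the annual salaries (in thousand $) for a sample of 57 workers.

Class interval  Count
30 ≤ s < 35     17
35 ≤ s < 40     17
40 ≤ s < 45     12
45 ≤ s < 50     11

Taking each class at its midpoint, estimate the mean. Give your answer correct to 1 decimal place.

39.0

Midpoints: 32.5, 37.5, 42.5, 47.5
Σfm = 17×32.5 + 17×37.5 + 12×42.5 + 11×47.5 = 2222.5
n = Σf = 57
Mean = 2222.5 / 57 = 38.9912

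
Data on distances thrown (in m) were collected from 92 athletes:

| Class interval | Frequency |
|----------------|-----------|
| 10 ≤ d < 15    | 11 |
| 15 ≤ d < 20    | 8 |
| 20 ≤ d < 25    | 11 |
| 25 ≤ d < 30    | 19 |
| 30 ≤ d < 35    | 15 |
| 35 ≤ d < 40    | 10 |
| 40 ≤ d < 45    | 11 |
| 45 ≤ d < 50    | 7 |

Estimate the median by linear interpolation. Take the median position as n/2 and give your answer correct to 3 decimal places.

Cumulative frequencies: 11, 19, 30, 49, 64, 74, 85, 92
n = 92; position = n/2 = 46.
This falls in the class 25 ≤ d < 30: L = 25, F = 30, f = 19, h = 5.
Median ≈ 25 + ((46 − 30) / 19) × 5 = 29.2105

29.211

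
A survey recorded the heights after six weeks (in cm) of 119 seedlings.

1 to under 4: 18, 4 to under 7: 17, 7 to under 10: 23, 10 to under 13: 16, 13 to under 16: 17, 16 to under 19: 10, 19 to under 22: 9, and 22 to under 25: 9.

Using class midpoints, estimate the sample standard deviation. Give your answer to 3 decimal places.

Midpoints: 2.5, 5.5, 8.5, 11.5, 14.5, 17.5, 20.5, 23.5
n = 119, Σfm = 1335.5, mean = 11.2227
Σfm² = 19793.75
Σf(m − x̄)² = Σfm² − (Σfm)²/n = 19793.75 − 1335.5²/119 = 4805.8487
Sample variance = 4805.8487 / 118 = 40.7275
Standard deviation = √40.7275 = 6.3818

6.382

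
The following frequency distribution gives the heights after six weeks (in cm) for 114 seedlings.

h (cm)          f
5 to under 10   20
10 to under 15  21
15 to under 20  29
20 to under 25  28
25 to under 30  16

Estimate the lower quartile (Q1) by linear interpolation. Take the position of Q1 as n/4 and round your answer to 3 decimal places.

12.024

Cumulative frequencies: 20, 41, 70, 98, 114
n = 114; position = n/4 = 28.5.
This falls in the class 10 to under 15: L = 10, F = 20, f = 21, h = 5.
Lower quartile ≈ 10 + ((28.5 − 20) / 21) × 5 = 12.0238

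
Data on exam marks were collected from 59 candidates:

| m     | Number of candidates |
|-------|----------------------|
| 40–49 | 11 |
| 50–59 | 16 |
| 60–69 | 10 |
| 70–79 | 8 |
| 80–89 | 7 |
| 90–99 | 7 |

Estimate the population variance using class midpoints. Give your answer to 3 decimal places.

Midpoints: 44.5, 54.5, 64.5, 74.5, 84.5, 94.5
n = 59, Σfm = 3855.5, mean = 65.3475
Σfm² = 267804.75
Σf(m − x̄)² = Σfm² − (Σfm)²/n = 267804.75 − 3855.5²/59 = 15857.6271
Population variance = 15857.6271 / 59 = 268.7733

268.773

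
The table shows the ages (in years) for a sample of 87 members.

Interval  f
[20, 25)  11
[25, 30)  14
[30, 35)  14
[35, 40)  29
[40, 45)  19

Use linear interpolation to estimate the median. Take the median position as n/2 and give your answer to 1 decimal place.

35.8

Cumulative frequencies: 11, 25, 39, 68, 87
n = 87; position = n/2 = 43.5.
This falls in the class [35, 40): L = 35, F = 39, f = 29, h = 5.
Median ≈ 35 + ((43.5 − 39) / 29) × 5 = 35.7759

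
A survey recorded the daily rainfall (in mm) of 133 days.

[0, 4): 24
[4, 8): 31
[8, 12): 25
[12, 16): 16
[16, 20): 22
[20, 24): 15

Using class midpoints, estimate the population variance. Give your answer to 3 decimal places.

43.419

Midpoints: 2, 6, 10, 14, 18, 22
n = 133, Σfm = 1434, mean = 10.7820
Σfm² = 21236
Σf(m − x̄)² = Σfm² − (Σfm)²/n = 21236 − 1434²/133 = 5774.6767
Population variance = 5774.6767 / 133 = 43.4186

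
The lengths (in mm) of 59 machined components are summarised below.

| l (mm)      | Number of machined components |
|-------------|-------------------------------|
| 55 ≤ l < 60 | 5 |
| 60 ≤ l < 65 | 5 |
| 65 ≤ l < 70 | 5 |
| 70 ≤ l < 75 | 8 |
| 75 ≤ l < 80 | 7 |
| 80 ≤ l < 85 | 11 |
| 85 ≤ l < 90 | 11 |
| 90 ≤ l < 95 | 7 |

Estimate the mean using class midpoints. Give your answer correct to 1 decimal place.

Midpoints: 57.5, 62.5, 67.5, 72.5, 77.5, 82.5, 87.5, 92.5
Σfm = 5×57.5 + 5×62.5 + 5×67.5 + 8×72.5 + 7×77.5 + 11×82.5 + 11×87.5 + 7×92.5 = 4577.5
n = Σf = 59
Mean = 4577.5 / 59 = 77.5847

77.6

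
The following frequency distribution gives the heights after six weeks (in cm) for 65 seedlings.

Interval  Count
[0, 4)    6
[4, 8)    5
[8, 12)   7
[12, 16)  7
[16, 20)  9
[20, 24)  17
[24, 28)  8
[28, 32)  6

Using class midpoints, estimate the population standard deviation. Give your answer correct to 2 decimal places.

8.27

Midpoints: 2, 6, 10, 14, 18, 22, 26, 30
n = 65, Σfm = 1134, mean = 17.4462
Σfm² = 24228
Σf(m − x̄)² = Σfm² − (Σfm)²/n = 24228 − 1134²/65 = 4444.0615
Population variance = 4444.0615 / 65 = 68.3702
Standard deviation = √68.3702 = 8.2686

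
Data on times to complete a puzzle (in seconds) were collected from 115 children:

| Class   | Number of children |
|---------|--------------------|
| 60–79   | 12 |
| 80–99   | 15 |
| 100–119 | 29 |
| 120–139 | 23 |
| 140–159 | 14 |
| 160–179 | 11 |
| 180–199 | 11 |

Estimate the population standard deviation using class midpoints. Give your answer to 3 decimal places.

34.797

Midpoints: 69.5, 89.5, 109.5, 129.5, 149.5, 169.5, 189.5
n = 115, Σfm = 14372.5, mean = 124.9783
Σfm² = 1935498.75
Σf(m − x̄)² = Σfm² − (Σfm)²/n = 1935498.75 − 14372.5²/115 = 139248.6957
Population variance = 139248.6957 / 115 = 1210.8582
Standard deviation = √1210.8582 = 34.7974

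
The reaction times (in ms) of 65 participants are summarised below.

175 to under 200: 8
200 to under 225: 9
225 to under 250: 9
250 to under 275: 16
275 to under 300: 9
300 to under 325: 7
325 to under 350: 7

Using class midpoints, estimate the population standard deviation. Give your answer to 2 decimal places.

45.60

Midpoints: 187.5, 212.5, 237.5, 262.5, 287.5, 312.5, 337.5
n = 65, Σfm = 16887.5, mean = 259.8077
Σfm² = 4522656.25
Σf(m − x̄)² = Σfm² − (Σfm)²/n = 4522656.25 − 16887.5²/65 = 135153.8462
Population variance = 135153.8462 / 65 = 2079.2899
Standard deviation = √2079.2899 = 45.5992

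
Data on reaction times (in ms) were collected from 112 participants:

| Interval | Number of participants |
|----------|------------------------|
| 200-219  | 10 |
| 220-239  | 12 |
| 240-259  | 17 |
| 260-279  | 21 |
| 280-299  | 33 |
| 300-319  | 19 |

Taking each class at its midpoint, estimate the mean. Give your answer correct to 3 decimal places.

Midpoints: 209.5, 229.5, 249.5, 269.5, 289.5, 309.5
Σfm = 10×209.5 + 12×229.5 + 17×249.5 + 21×269.5 + 33×289.5 + 19×309.5 = 30184
n = Σf = 112
Mean = 30184 / 112 = 269.5000

269.500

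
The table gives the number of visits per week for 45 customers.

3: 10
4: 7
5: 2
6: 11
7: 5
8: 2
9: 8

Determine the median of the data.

6

Cumulative frequencies: 10, 17, 19, 30, 35, 37, 45
n = 45, so the median is the value in position (n+1)/2 = 23.
Position 23 falls at value 6.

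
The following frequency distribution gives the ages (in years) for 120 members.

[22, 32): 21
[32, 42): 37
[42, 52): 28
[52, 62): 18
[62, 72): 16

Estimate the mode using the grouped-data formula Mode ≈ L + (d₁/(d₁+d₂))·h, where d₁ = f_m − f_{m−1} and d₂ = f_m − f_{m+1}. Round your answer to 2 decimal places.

38.40

Modal class: [32, 42) (highest frequency 37).
d₁ = 37 − 21 = 16, d₂ = 37 − 28 = 9
Mode ≈ 32 + (16/(16+9)) × 10 = 32 + 6.4000 = 38.4000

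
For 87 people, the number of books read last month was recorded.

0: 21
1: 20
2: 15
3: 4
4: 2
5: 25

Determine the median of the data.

2

Cumulative frequencies: 21, 41, 56, 60, 62, 87
n = 87, so the median is the value in position (n+1)/2 = 44.
Position 44 falls at value 2.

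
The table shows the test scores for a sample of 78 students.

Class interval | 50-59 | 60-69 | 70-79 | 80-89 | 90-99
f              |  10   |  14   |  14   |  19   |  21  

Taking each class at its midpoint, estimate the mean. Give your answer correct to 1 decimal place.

Midpoints: 54.5, 64.5, 74.5, 84.5, 94.5
Σfm = 10×54.5 + 14×64.5 + 14×74.5 + 19×84.5 + 21×94.5 = 6081
n = Σf = 78
Mean = 6081 / 78 = 77.9615

78.0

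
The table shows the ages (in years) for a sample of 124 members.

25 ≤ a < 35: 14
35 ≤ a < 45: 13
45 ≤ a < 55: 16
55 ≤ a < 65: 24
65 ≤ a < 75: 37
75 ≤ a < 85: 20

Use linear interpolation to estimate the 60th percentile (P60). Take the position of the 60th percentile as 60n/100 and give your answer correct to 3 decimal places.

67.000

Cumulative frequencies: 14, 27, 43, 67, 104, 124
n = 124; position = 60n/100 = 74.4.
This falls in the class 65 ≤ a < 75: L = 65, F = 67, f = 37, h = 10.
60th percentile ≈ 65 + ((74.4 − 67) / 37) × 10 = 67.0000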